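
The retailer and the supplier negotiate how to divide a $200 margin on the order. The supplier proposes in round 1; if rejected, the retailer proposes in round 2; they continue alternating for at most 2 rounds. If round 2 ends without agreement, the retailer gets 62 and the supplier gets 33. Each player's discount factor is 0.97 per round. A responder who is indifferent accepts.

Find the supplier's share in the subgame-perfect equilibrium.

Round 2 (the retailer proposes): the supplier gets 33 if talks fail, so the retailer offers 33 and keeps 167.
Round 1 (the supplier proposes): the retailer can get 167 next round, worth 0.97 × 167 = 161.99 now. The supplier offers 161.99 and keeps 200 − 161.99 = 38.01.

38.01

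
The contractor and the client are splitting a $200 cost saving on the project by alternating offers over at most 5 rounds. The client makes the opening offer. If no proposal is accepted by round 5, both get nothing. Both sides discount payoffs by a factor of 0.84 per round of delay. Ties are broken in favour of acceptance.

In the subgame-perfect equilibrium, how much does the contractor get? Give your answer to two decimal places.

Work backward from the last round.
Round 5 (the client proposes): the contractor will accept anything ≥ 0, so the client offers 0 and keeps 200.
Round 4 (the contractor proposes): the client can get 200 next round, worth 0.84 × 200 = 168 now. The contractor offers 168 and keeps 200 − 168 = 32.
Round 3 (the client proposes): the contractor can get 32 next round, worth 0.84 × 32 = 26.88 now. The client offers 26.88 and keeps 200 − 26.88 = 173.12.
Round 2 (the contractor proposes): the client can get 173.12 next round, worth 0.84 × 173.12 = 145.4208 now, so the contractor offers 145.4208, keeping 54.5792.
Round 1 (the client proposes): the contractor can get 54.5792 next round, worth 0.84 × 54.5792 = 45.846528 now. The client offers 45.846528 and keeps 200 − 45.846528 = 154.153472.

45.85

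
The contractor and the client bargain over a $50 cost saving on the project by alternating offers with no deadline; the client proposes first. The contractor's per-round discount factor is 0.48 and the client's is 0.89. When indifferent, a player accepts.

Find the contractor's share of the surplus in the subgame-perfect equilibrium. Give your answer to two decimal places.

In a stationary SPE each proposer offers the other exactly their discounted continuation value.
If the client keeps x when proposing and the contractor keeps y when proposing, then x = 50 − 0.48y and y = 50 − 0.89x.
Solving: x = 50(1 − 0.48) / (1 − 0.89·0.48) = 26 / 0.5728 ≈ 45.3911.
The contractor gets 50 − 45.3911 ≈ 4.6089.

4.61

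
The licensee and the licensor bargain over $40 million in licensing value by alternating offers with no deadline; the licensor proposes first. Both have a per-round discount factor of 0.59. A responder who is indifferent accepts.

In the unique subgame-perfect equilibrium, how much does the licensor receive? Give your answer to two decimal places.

25.16

In a stationary SPE each proposer offers the other exactly their discounted continuation value.
If the licensor keeps x when proposing and the licensee keeps y when proposing, then x = 40 − 0.59y and y = 40 − 0.59x.
Solving: x = 40(1 − 0.59) / (1 − 0.59·0.59) = 16.4 / 0.6519 ≈ 25.1572.
The licensee gets 40 − 25.1572 ≈ 14.8428.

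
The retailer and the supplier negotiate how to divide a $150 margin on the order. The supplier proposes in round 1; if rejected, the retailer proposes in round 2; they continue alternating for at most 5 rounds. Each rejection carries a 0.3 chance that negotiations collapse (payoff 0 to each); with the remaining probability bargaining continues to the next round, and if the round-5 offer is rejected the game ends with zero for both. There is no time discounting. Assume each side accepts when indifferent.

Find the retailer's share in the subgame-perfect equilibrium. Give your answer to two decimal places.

46.94

By backward induction:
Round 5 (the supplier proposes): rejection yields 0 for the retailer; the supplier offers 0 and keeps 150.
Round 4 (the retailer proposes): rejecting gives the supplier an expected 0.7 × 150 = 105; the retailer offers that and keeps 45.
Round 3 (the supplier proposes): rejecting gives the retailer an expected 0.7 × 45 = 31.5, so the supplier offers 31.5, keeping 118.5.
Round 2 (the retailer proposes): rejecting gives the supplier an expected 0.7 × 118.5 = 82.95. The retailer offers 82.95 and keeps 150 − 82.95 = 67.05.
Round 1 (the supplier proposes): rejecting gives the retailer an expected 0.7 × 67.05 = 46.935, so the supplier offers 46.935, keeping 103.065.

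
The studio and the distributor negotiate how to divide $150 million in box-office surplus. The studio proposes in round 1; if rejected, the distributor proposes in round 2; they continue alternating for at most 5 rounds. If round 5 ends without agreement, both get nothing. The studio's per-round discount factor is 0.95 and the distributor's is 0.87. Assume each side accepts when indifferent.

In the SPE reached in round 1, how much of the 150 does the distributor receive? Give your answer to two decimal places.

11.92

Work backward from the last round.
Round 5 (the studio proposes): the distributor will accept anything ≥ 0, so the studio offers 0 and keeps 150.
Round 4 (the distributor proposes): the studio can get 150 next round, worth 0.95 × 150 = 142.5 now; the distributor offers that and keeps 7.5.
Round 3 (the studio proposes): the distributor can get 7.5 next round, worth 0.87 × 7.5 = 6.525 now; the studio offers that and keeps 143.475.
Round 2 (the distributor proposes): the studio can get 143.475 next round, worth 0.95 × 143.475 = 136.30125 now; the distributor offers that and keeps 13.69875.
Round 1 (the studio proposes): the distributor can get 13.69875 next round, worth 0.87 × 13.69875 = 11.9179125 now, so the studio offers 11.9179125, keeping 138.0820875.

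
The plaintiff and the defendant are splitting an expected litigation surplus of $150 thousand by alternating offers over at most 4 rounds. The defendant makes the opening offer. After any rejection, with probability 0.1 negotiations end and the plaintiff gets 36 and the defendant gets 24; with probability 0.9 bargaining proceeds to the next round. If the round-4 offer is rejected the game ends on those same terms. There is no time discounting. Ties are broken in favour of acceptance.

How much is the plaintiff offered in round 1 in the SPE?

Round 4 (the plaintiff proposes): the defendant gets 24 if talks fail, so the plaintiff offers 24 and keeps 126.
Round 3 (the defendant proposes): rejecting gives the plaintiff an expected 0.9 × 126 + 0.1 × 36 = 117, so the defendant offers 117, keeping 33.
Round 2 (the plaintiff proposes): rejecting gives the defendant an expected 0.9 × 33 + 0.1 × 24 = 32.1. The plaintiff offers 32.1 and keeps 150 − 32.1 = 117.9.
Round 1 (the defendant proposes): rejecting gives the plaintiff an expected 0.9 × 117.9 + 0.1 × 36 = 109.71, so the defendant offers 109.71, keeping 40.29.

109.71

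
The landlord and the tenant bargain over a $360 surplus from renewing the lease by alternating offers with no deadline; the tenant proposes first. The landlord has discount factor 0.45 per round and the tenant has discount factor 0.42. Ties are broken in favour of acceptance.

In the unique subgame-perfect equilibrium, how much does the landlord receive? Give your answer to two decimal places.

115.86

Let x be the tenant's share when the tenant proposes and y be the landlord's share when the landlord proposes.
The landlord accepts iff offered ≥ 0.45·y, so x = 360 − 0.45y. Symmetrically y = 360 − 0.42x.
Substituting: x = 360 − 0.45(360 − 0.42x), giving x(1 − 0.42·0.45) = 360(1 − 0.45).
So x = 360 × 0.55 / 0.811 ≈ 244.1430, and the landlord receives 360 − x ≈ 115.8570.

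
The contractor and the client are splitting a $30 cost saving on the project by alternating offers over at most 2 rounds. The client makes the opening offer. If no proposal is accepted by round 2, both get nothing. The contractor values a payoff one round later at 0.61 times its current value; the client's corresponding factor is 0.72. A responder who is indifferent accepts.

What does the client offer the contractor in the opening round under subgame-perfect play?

18.3

Round 2 (the contractor proposes): rejection yields 0 for the client; the contractor offers 0 and keeps 30.
Round 1 (the client proposes): the contractor can get 30 next round, worth 0.61 × 30 = 18.3 now, so the client offers 18.3, keeping 11.7.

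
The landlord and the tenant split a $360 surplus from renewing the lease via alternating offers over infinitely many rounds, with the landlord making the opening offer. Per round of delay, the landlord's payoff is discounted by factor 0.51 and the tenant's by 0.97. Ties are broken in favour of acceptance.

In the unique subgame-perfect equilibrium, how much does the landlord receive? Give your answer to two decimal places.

When the landlord proposes, the tenant accepts any offer worth at least 0.97 times what the tenant would get by proposing next round; and vice versa.
This gives x = 360 − 0.97y and y = 360 − 0.51x, where x and y are each side's share when it proposes.
Hence (1 − 0.97·0.51)x = 360(1 − 0.97), i.e. 0.5053·x = 10.8.
x ≈ 21.3734; the tenant's share is 360 − x ≈ 338.6266.

21.37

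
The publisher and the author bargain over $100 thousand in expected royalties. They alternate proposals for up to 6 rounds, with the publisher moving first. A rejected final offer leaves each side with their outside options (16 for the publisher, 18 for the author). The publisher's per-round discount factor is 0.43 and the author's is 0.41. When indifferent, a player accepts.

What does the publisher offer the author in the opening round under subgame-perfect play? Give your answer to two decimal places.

28.56

Round 6 (the author proposes): the publisher gets 16 if talks fail, so the author offers 16 and keeps 84.
Round 5 (the publisher proposes): the author can get 84 next round, worth 0.41 × 84 = 34.44 now, so the publisher offers 34.44, keeping 65.56.
Round 4 (the author proposes): the publisher can get 65.56 next round, worth 0.43 × 65.56 = 28.1908 now. The author offers 28.1908 and keeps 100 − 28.1908 = 71.8092.
Round 3 (the publisher proposes): the author can get 71.8092 next round, worth 0.41 × 71.8092 = 29.441772 now, so the publisher offers 29.441772, keeping 70.558228.
Round 2 (the author proposes): the publisher can get 70.558228 next round, worth 0.43 × 70.558228 = 30.34003804 now. The author offers 30.34003804 and keeps 100 − 30.34003804 = 69.65996196.
Round 1 (the publisher proposes): the author can get 69.65996196 next round, worth 0.41 × 69.65996196 = 28.5605844036 now, so the publisher offers 28.5605844036, keeping 71.4394155964.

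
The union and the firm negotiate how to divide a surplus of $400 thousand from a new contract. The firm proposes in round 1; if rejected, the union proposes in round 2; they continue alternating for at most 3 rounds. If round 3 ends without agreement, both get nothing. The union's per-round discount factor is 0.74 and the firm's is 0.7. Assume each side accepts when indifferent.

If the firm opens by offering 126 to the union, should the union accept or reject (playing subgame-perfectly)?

Accept

Work out the union's continuation value if the offer is rejected.
Round 3 (the firm proposes): the union will accept anything ≥ 0, so the firm offers 0 and keeps 400.
Round 2 (the union proposes): the firm can get 400 next round, worth 0.7 × 400 = 280 now, so the union offers 280, keeping 120.
So by rejecting in round 1, the union gets 120 next round, worth 0.74 × 120 = 88.8 now.
Offer 126 ≥ 88.8, so the union accepts.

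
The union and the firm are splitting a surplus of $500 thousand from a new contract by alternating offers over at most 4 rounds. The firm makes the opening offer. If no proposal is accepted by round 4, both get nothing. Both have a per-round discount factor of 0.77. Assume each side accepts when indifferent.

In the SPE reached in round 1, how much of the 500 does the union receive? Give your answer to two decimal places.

Solve by backward induction from round 4.
Round 4 (the union proposes): the firm will accept anything ≥ 0, so the union offers 0 and keeps 500.
Round 3 (the firm proposes): the union can get 500 next round, worth 0.77 × 500 = 385 now. The firm offers 385 and keeps 500 − 385 = 115.
Round 2 (the union proposes): the firm can get 115 next round, worth 0.77 × 115 = 88.55 now, so the union offers 88.55, keeping 411.45.
Round 1 (the firm proposes): the union can get 411.45 next round, worth 0.77 × 411.45 = 316.8165 now. The firm offers 316.8165 and keeps 500 − 316.8165 = 183.1835.

316.82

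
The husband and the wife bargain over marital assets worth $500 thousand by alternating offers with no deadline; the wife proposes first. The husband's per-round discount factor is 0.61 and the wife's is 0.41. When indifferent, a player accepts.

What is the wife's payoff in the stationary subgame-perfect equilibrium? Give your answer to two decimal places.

260.03

In a stationary SPE each proposer offers the other exactly their discounted continuation value.
If the wife keeps x when proposing and the husband keeps y when proposing, then x = 500 − 0.61y and y = 500 − 0.41x.
Solving: x = 500(1 − 0.61) / (1 − 0.41·0.61) = 195 / 0.7499 ≈ 260.0347.
The husband gets 500 − 260.0347 ≈ 239.9653.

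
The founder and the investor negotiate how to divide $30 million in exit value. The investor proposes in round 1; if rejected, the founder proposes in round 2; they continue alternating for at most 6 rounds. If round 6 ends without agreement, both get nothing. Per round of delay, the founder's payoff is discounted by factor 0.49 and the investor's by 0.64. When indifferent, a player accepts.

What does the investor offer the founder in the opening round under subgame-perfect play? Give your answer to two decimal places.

8.40

Work backward from the last round.
Round 6 (the founder proposes): rejection yields 0 for the investor; the founder offers 0 and keeps 30.
Round 5 (the investor proposes): the founder can get 30 next round, worth 0.49 × 30 = 14.7 now, so the investor offers 14.7, keeping 15.3.
Round 4 (the founder proposes): the investor can get 15.3 next round, worth 0.64 × 15.3 = 9.792 now, so the founder offers 9.792, keeping 20.208.
Round 3 (the investor proposes): the founder can get 20.208 next round, worth 0.49 × 20.208 = 9.90192 now, so the investor offers 9.90192, keeping 20.09808.
Round 2 (the founder proposes): the investor can get 20.09808 next round, worth 0.64 × 20.09808 = 12.8627712 now, so the founder offers 12.8627712, keeping 17.1372288.
Round 1 (the investor proposes): the founder can get 17.1372288 next round, worth 0.49 × 17.1372288 = 8.397242112 now. The investor offers 8.397242112 and keeps 30 − 8.397242112 = 21.602757888.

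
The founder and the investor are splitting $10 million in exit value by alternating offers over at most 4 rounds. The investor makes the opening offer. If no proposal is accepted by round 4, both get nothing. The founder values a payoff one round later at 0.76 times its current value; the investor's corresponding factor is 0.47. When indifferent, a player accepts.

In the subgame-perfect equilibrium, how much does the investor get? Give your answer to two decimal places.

3.26

Solve by backward induction from round 4.
Round 4 (the founder proposes): the investor will accept anything ≥ 0, so the founder offers 0 and keeps 10.
Round 3 (the investor proposes): the founder can get 10 next round, worth 0.76 × 10 = 7.6 now. The investor offers 7.6 and keeps 10 − 7.6 = 2.4.
Round 2 (the founder proposes): the investor can get 2.4 next round, worth 0.47 × 2.4 = 1.128 now. The founder offers 1.128 and keeps 10 − 1.128 = 8.872.
Round 1 (the investor proposes): the founder can get 8.872 next round, worth 0.76 × 8.872 = 6.74272 now; the investor offers that and keeps 3.25728.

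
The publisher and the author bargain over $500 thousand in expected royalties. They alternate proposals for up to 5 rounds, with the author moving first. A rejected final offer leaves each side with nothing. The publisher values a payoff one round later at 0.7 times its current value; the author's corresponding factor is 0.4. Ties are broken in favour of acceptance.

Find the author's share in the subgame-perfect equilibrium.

231.2

Work backward from the last round.
Round 5 (the author proposes): rejection yields 0 for the publisher; the author offers 0 and keeps 500.
Round 4 (the publisher proposes): the author can get 500 next round, worth 0.4 × 500 = 200 now. The publisher offers 200 and keeps 500 − 200 = 300.
Round 3 (the author proposes): the publisher can get 300 next round, worth 0.7 × 300 = 210 now. The author offers 210 and keeps 500 − 210 = 290.
Round 2 (the publisher proposes): the author can get 290 next round, worth 0.4 × 290 = 116 now. The publisher offers 116 and keeps 500 − 116 = 384.
Round 1 (the author proposes): the publisher can get 384 next round, worth 0.7 × 384 = 268.8 now. The author offers 268.8 and keeps 500 − 268.8 = 231.2.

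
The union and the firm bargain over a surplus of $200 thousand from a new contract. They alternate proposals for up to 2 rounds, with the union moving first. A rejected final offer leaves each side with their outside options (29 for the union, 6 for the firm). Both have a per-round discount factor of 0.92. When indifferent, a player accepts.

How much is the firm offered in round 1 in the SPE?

157.32

Work backward from the last round.
Round 2 (the firm proposes): the union gets 29 if talks fail, so the firm offers 29 and keeps 171.
Round 1 (the union proposes): the firm can get 171 next round, worth 0.92 × 171 = 157.32 now; the union offers that and keeps 42.68.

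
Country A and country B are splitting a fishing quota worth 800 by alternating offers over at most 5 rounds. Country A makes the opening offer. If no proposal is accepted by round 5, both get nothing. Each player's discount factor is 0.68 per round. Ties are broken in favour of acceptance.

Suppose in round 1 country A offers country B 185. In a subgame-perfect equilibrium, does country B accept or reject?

Reject

Work out country B's continuation value if the offer is rejected.
Round 5 (country A proposes): country B will accept anything ≥ 0, so country A offers 0 and keeps 800.
Round 4 (country B proposes): country A can get 800 next round, worth 0.68 × 800 = 544 now. Country B offers 544 and keeps 800 − 544 = 256.
Round 3 (country A proposes): country B can get 256 next round, worth 0.68 × 256 = 174.08 now, so country A offers 174.08, keeping 625.92.
Round 2 (country B proposes): country A can get 625.92 next round, worth 0.68 × 625.92 = 425.6256 now. Country B offers 425.6256 and keeps 800 − 425.6256 = 374.3744.
So by rejecting in round 1, country B gets 374.3744 next round, worth 0.68 × 374.3744 = 254.574592 now.
Offer 185 < 254.574592, so country B rejects.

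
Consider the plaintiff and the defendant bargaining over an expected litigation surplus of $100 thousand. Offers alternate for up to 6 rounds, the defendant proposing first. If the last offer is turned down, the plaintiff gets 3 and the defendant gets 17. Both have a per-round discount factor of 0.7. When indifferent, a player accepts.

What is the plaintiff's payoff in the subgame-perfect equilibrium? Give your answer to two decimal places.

Work backward from the last round.
Round 6 (the plaintiff proposes): the defendant gets 17 if talks fail, so the plaintiff offers 17 and keeps 83.
Round 5 (the defendant proposes): the plaintiff can get 83 next round, worth 0.7 × 83 = 58.1 now; the defendant offers that and keeps 41.9.
Round 4 (the plaintiff proposes): the defendant can get 41.9 next round, worth 0.7 × 41.9 = 29.33 now, so the plaintiff offers 29.33, keeping 70.67.
Round 3 (the defendant proposes): the plaintiff can get 70.67 next round, worth 0.7 × 70.67 = 49.469 now; the defendant offers that and keeps 50.531.
Round 2 (the plaintiff proposes): the defendant can get 50.531 next round, worth 0.7 × 50.531 = 35.3717 now. The plaintiff offers 35.3717 and keeps 100 − 35.3717 = 64.6283.
Round 1 (the defendant proposes): the plaintiff can get 64.6283 next round, worth 0.7 × 64.6283 = 45.23981 now; the defendant offers that and keeps 54.76019.

45.24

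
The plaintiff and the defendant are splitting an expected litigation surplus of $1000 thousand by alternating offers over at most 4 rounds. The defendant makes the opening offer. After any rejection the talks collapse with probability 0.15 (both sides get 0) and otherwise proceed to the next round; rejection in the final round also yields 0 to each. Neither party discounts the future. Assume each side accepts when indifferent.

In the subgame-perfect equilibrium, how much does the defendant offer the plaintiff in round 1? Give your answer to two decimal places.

741.63

Round 4 (the plaintiff proposes): rejection yields 0 for the defendant; the plaintiff offers 0 and keeps 1000.
Round 3 (the defendant proposes): rejecting gives the plaintiff an expected 0.85 × 1000 = 850; the defendant offers that and keeps 150.
Round 2 (the plaintiff proposes): rejecting gives the defendant an expected 0.85 × 150 = 127.5; the plaintiff offers that and keeps 872.5.
Round 1 (the defendant proposes): rejecting gives the plaintiff an expected 0.85 × 872.5 = 741.625, so the defendant offers 741.625, keeping 258.375.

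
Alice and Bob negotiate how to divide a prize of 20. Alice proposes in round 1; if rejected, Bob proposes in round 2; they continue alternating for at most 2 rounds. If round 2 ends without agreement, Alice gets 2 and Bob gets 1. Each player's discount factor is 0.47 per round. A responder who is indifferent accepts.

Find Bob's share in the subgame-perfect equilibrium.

8.46

Round 2 (Bob proposes): Alice gets 2 if talks fail, so Bob offers 2 and keeps 18.
Round 1 (Alice proposes): Bob can get 18 next round, worth 0.47 × 18 = 8.46 now, so Alice offers 8.46, keeping 11.54.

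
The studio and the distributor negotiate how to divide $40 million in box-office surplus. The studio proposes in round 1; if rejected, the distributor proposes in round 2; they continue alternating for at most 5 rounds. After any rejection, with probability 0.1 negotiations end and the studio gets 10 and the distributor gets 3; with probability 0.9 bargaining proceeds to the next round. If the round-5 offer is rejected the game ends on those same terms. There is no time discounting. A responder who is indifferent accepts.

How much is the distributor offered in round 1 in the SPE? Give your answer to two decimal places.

7.40

Round 5 (the studio proposes): the distributor gets 3 if talks fail, so the studio offers 3 and keeps 37.
Round 4 (the distributor proposes): rejecting gives the studio an expected 0.9 × 37 + 0.1 × 10 = 34.3, so the distributor offers 34.3, keeping 5.7.
Round 3 (the studio proposes): rejecting gives the distributor an expected 0.9 × 5.7 + 0.1 × 3 = 5.43. The studio offers 5.43 and keeps 40 − 5.43 = 34.57.
Round 2 (the distributor proposes): rejecting gives the studio an expected 0.9 × 34.57 + 0.1 × 10 = 32.113; the distributor offers that and keeps 7.887.
Round 1 (the studio proposes): rejecting gives the distributor an expected 0.9 × 7.887 + 0.1 × 3 = 7.3983. The studio offers 7.3983 and keeps 40 − 7.3983 = 32.6017.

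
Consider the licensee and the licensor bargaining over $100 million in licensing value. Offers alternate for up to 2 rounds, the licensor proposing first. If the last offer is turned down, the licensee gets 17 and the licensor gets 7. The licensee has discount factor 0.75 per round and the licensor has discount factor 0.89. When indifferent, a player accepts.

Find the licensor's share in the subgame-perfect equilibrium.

Work backward from the last round.
Round 2 (the licensee proposes): the licensor gets 7 if talks fail, so the licensee offers 7 and keeps 93.
Round 1 (the licensor proposes): the licensee can get 93 next round, worth 0.75 × 93 = 69.75 now, so the licensor offers 69.75, keeping 30.25.

30.25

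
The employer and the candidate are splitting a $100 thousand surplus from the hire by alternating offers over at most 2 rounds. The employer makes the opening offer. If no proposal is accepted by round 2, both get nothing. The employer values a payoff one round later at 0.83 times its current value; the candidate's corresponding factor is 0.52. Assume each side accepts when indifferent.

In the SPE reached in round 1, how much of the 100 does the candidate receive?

Round 2 (the candidate proposes): the employer will accept anything ≥ 0, so the candidate offers 0 and keeps 100.
Round 1 (the employer proposes): the candidate can get 100 next round, worth 0.52 × 100 = 52 now, so the employer offers 52, keeping 48.

52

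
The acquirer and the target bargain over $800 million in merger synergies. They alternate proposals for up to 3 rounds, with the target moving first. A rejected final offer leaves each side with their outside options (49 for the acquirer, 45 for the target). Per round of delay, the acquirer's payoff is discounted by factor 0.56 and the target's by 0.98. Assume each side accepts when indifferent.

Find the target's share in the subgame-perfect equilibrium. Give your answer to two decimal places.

764.15

Round 3 (the target proposes): the acquirer gets 49 if talks fail, so the target offers 49 and keeps 751.
Round 2 (the acquirer proposes): the target can get 751 next round, worth 0.98 × 751 = 735.98 now; the acquirer offers that and keeps 64.02.
Round 1 (the target proposes): the acquirer can get 64.02 next round, worth 0.56 × 64.02 = 35.8512 now. The target offers 35.8512 and keeps 800 − 35.8512 = 764.1488.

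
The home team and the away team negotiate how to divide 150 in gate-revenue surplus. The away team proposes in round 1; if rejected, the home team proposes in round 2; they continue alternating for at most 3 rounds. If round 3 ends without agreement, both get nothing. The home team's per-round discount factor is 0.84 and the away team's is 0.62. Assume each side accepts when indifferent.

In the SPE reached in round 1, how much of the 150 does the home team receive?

47.88

Round 3 (the away team proposes): rejection yields 0 for the home team; the away team offers 0 and keeps 150.
Round 2 (the home team proposes): the away team can get 150 next round, worth 0.62 × 150 = 93 now. The home team offers 93 and keeps 150 − 93 = 57.
Round 1 (the away team proposes): the home team can get 57 next round, worth 0.84 × 57 = 47.88 now. The away team offers 47.88 and keeps 150 − 47.88 = 102.12.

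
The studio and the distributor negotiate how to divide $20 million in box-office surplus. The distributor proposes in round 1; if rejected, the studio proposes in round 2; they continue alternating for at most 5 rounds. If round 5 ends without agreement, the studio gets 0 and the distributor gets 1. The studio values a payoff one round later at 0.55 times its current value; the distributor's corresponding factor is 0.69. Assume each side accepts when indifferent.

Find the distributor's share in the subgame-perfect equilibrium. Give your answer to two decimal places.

By backward induction:
Round 5 (the distributor proposes): the studio will accept anything ≥ 0, so the distributor offers 0 and keeps 20.
Round 4 (the studio proposes): the distributor can get 20 next round, worth 0.69 × 20 = 13.8 now, so the studio offers 13.8, keeping 6.2.
Round 3 (the distributor proposes): the studio can get 6.2 next round, worth 0.55 × 6.2 = 3.41 now. The distributor offers 3.41 and keeps 20 − 3.41 = 16.59.
Round 2 (the studio proposes): the distributor can get 16.59 next round, worth 0.69 × 16.59 = 11.4471 now, so the studio offers 11.4471, keeping 8.5529.
Round 1 (the distributor proposes): the studio can get 8.5529 next round, worth 0.55 × 8.5529 = 4.704095 now, so the distributor offers 4.704095, keeping 15.295905.

15.30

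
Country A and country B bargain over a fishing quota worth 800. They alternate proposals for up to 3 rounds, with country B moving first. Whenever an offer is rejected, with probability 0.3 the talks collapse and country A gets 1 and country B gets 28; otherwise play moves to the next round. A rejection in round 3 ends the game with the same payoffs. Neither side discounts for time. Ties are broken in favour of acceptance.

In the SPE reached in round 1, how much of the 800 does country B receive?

Round 3 (country B proposes): country A gets 1 if talks fail, so country B offers 1 and keeps 799.
Round 2 (country A proposes): rejecting gives country B an expected 0.7 × 799 + 0.3 × 28 = 567.7, so country A offers 567.7, keeping 232.3.
Round 1 (country B proposes): rejecting gives country A an expected 0.7 × 232.3 + 0.3 × 1 = 162.91; country B offers that and keeps 637.09.

637.09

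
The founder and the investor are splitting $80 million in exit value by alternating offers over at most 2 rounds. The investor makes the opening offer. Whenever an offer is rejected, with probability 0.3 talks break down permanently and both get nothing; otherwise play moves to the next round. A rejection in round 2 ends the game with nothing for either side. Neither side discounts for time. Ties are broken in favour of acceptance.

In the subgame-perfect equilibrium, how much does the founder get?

Round 2 (the founder proposes): rejection yields 0 for the investor; the founder offers 0 and keeps 80.
Round 1 (the investor proposes): rejecting gives the founder an expected 0.7 × 80 = 56. The investor offers 56 and keeps 80 − 56 = 24.

56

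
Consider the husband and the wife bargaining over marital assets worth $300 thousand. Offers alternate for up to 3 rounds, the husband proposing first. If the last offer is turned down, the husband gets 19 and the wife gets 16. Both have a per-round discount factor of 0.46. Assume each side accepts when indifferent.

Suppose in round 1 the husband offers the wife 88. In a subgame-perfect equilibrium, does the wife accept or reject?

Accept

Round 3 (the husband proposes): the wife gets 16 if talks fail, so the husband offers 16 and keeps 284.
Round 2 (the wife proposes): the husband can get 284 next round, worth 0.46 × 284 = 130.64 now. The wife offers 130.64 and keeps 300 − 130.64 = 169.36.
So by rejecting in round 1, the wife gets 169.36 next round, worth 0.46 × 169.36 = 77.9056 now.
Offer 88 ≥ 77.9056, so the wife accepts.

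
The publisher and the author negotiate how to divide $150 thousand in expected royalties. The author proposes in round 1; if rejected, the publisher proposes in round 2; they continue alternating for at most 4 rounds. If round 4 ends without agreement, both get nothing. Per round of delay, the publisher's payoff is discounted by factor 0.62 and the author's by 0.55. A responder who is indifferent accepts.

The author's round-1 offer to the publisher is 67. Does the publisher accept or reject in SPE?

Reject

Work out the publisher's continuation value if the offer is rejected.
Round 4 (the publisher proposes): rejection yields 0 for the author; the publisher offers 0 and keeps 150.
Round 3 (the author proposes): the publisher can get 150 next round, worth 0.62 × 150 = 93 now; the author offers that and keeps 57.
Round 2 (the publisher proposes): the author can get 57 next round, worth 0.55 × 57 = 31.35 now. The publisher offers 31.35 and keeps 150 − 31.35 = 118.65.
So by rejecting in round 1, the publisher gets 118.65 next round, worth 0.62 × 118.65 = 73.563 now.
Offer 67 < 73.563, so the publisher rejects.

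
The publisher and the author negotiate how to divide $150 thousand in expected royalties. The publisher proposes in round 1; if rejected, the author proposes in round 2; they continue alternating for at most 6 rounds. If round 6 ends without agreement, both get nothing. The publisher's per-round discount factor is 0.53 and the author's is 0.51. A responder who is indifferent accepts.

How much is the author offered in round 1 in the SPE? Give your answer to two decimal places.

Round 6 (the author proposes): the publisher will accept anything ≥ 0, so the author offers 0 and keeps 150.
Round 5 (the publisher proposes): the author can get 150 next round, worth 0.51 × 150 = 76.5 now. The publisher offers 76.5 and keeps 150 − 76.5 = 73.5.
Round 4 (the author proposes): the publisher can get 73.5 next round, worth 0.53 × 73.5 = 38.955 now, so the author offers 38.955, keeping 111.045.
Round 3 (the publisher proposes): the author can get 111.045 next round, worth 0.51 × 111.045 = 56.63295 now. The publisher offers 56.63295 and keeps 150 − 56.63295 = 93.36705.
Round 2 (the author proposes): the publisher can get 93.36705 next round, worth 0.53 × 93.36705 = 49.4845365 now. The author offers 49.4845365 and keeps 150 − 49.4845365 = 100.5154635.
Round 1 (the publisher proposes): the author can get 100.5154635 next round, worth 0.51 × 100.5154635 = 51.262886385 now, so the publisher offers 51.262886385, keeping 98.737113615.

51.26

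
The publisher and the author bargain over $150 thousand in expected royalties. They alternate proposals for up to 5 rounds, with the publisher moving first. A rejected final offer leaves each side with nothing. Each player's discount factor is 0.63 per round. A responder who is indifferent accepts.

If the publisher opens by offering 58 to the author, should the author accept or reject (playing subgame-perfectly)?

Accept

Round 5 (the publisher proposes): rejection yields 0 for the author; the publisher offers 0 and keeps 150.
Round 4 (the author proposes): the publisher can get 150 next round, worth 0.63 × 150 = 94.5 now, so the author offers 94.5, keeping 55.5.
Round 3 (the publisher proposes): the author can get 55.5 next round, worth 0.63 × 55.5 = 34.965 now, so the publisher offers 34.965, keeping 115.035.
Round 2 (the author proposes): the publisher can get 115.035 next round, worth 0.63 × 115.035 = 72.47205 now; the author offers that and keeps 77.52795.
So by rejecting in round 1, the author gets 77.52795 next round, worth 0.63 × 77.52795 = 48.8426085 now.
Offer 58 ≥ 48.8426085, so the author accepts.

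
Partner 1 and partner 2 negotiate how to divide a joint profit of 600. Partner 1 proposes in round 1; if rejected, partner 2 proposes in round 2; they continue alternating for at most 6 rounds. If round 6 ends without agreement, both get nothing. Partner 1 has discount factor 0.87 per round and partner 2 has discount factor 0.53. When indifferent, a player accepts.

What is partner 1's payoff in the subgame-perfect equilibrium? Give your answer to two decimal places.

471.99

Solve by backward induction from round 6.
Round 6 (partner 2 proposes): rejection yields 0 for partner 1; partner 2 offers 0 and keeps 600.
Round 5 (partner 1 proposes): partner 2 can get 600 next round, worth 0.53 × 600 = 318 now, so partner 1 offers 318, keeping 282.
Round 4 (partner 2 proposes): partner 1 can get 282 next round, worth 0.87 × 282 = 245.34 now; partner 2 offers that and keeps 354.66.
Round 3 (partner 1 proposes): partner 2 can get 354.66 next round, worth 0.53 × 354.66 = 187.9698 now, so partner 1 offers 187.9698, keeping 412.0302.
Round 2 (partner 2 proposes): partner 1 can get 412.0302 next round, worth 0.87 × 412.0302 = 358.466274 now. Partner 2 offers 358.466274 and keeps 600 − 358.466274 = 241.533726.
Round 1 (partner 1 proposes): partner 2 can get 241.533726 next round, worth 0.53 × 241.533726 = 128.01287478 now. Partner 1 offers 128.01287478 and keeps 600 − 128.01287478 = 471.98712522.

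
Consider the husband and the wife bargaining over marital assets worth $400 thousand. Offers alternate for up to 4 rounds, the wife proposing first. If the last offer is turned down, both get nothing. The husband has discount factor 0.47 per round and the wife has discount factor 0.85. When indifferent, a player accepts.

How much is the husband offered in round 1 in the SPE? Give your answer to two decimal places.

Solve by backward induction from round 4.
Round 4 (the husband proposes): the wife will accept anything ≥ 0, so the husband offers 0 and keeps 400.
Round 3 (the wife proposes): the husband can get 400 next round, worth 0.47 × 400 = 188 now. The wife offers 188 and keeps 400 − 188 = 212.
Round 2 (the husband proposes): the wife can get 212 next round, worth 0.85 × 212 = 180.2 now. The husband offers 180.2 and keeps 400 − 180.2 = 219.8.
Round 1 (the wife proposes): the husband can get 219.8 next round, worth 0.47 × 219.8 = 103.306 now, so the wife offers 103.306, keeping 296.694.

103.31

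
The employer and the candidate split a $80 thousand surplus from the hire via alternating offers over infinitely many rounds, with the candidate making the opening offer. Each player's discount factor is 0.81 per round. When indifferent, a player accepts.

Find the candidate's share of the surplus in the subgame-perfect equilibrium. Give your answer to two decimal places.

44.20

Let x be the candidate's share when the candidate proposes and y be the employer's share when the employer proposes.
The employer accepts iff offered ≥ 0.81·y, so x = 80 − 0.81y. Symmetrically y = 80 − 0.81x.
Substituting: x = 80 − 0.81(80 − 0.81x), giving x(1 − 0.81·0.81) = 80(1 − 0.81).
So x = 80 × 0.19 / 0.3439 ≈ 44.1989, and the employer receives 80 − x ≈ 35.8011.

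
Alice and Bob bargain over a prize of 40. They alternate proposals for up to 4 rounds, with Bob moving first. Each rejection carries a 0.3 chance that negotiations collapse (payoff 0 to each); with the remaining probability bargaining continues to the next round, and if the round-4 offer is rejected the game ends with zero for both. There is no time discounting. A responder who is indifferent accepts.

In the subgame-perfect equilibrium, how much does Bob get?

17.88

Round 4 (Alice proposes): rejection yields 0 for Bob; Alice offers 0 and keeps 40.
Round 3 (Bob proposes): rejecting gives Alice an expected 0.7 × 40 = 28. Bob offers 28 and keeps 40 − 28 = 12.
Round 2 (Alice proposes): rejecting gives Bob an expected 0.7 × 12 = 8.4; Alice offers that and keeps 31.6.
Round 1 (Bob proposes): rejecting gives Alice an expected 0.7 × 31.6 = 22.12. Bob offers 22.12 and keeps 40 − 22.12 = 17.88.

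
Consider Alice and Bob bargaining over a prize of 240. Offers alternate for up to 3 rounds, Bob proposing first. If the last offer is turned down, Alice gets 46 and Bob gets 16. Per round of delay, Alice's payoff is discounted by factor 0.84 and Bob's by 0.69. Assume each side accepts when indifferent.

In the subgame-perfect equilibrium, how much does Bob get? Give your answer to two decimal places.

Round 3 (Bob proposes): Alice gets 46 if talks fail, so Bob offers 46 and keeps 194.
Round 2 (Alice proposes): Bob can get 194 next round, worth 0.69 × 194 = 133.86 now; Alice offers that and keeps 106.14.
Round 1 (Bob proposes): Alice can get 106.14 next round, worth 0.84 × 106.14 = 89.1576 now, so Bob offers 89.1576, keeping 150.8424.

150.84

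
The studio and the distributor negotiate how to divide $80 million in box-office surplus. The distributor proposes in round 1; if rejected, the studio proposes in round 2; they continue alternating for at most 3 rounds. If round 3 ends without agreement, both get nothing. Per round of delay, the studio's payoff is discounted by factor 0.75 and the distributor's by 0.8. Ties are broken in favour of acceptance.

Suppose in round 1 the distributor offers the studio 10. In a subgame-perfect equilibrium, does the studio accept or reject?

Reject

Round 3 (the distributor proposes): the studio will accept anything ≥ 0, so the distributor offers 0 and keeps 80.
Round 2 (the studio proposes): the distributor can get 80 next round, worth 0.8 × 80 = 64 now, so the studio offers 64, keeping 16.
So by rejecting in round 1, the studio gets 16 next round, worth 0.75 × 16 = 12 now.
Offer 10 < 12, so the studio rejects.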